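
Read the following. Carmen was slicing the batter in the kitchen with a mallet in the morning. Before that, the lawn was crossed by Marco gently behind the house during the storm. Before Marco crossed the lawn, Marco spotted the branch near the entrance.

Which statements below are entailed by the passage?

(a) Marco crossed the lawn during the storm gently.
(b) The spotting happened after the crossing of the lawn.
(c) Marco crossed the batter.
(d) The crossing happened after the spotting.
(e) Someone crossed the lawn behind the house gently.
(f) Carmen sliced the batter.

(a) Entailed — dropping 'behind the house' leaves a sub-description the original still satisfies.
(b) Not entailed — the narrative places the spotting before the crossing, not after.
(c) Not entailed — Marco crossed the lawn, not the batter; the batter belongs to the slicing event.
(d) Entailed — the narrative places the spotting before the crossing.
(e) Entailed — dropping 'during the storm' and generalizing the agent leaves a sub-description the original still satisfies.
(f) Not entailed — 'was slicing' is progressive on an accomplishment; it does not entail the completed 'sliced'.

(a), (d), (e)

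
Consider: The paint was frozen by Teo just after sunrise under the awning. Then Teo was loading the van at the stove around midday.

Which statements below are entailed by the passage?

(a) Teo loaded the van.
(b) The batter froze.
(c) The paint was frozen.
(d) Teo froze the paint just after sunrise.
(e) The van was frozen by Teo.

(a) Not entailed — 'was loading' is progressive on an accomplishment; it does not entail the completed 'loaded'.
(b) Not entailed — the paint is what froze, not the batter.
(c) Entailed — the original entails any weakening of itself; this just drops 'just after sunrise', 'under the awning' and generalizes the agent.
(d) Entailed — the original entails any weakening of itself; this just drops 'under the awning'.
(e) Not entailed — Teo froze the paint, not the van; the van belongs to the loading event.

(c), (d)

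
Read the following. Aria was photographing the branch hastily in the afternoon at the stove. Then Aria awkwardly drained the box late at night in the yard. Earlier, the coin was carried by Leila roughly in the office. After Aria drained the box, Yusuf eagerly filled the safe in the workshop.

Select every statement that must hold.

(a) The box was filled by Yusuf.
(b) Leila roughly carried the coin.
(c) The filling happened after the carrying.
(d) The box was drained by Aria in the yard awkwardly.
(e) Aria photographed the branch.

(a) Not entailed — Yusuf filled the safe, not the box; the box belongs to the draining event.
(b) Entailed — this follows by dropping conjuncts from the carrying event's description.
(c) Entailed — the narrative places the carrying before the filling.
(d) Entailed — the original entails any weakening of itself; this just drops 'late at night'.
(e) Not entailed — 'was photographing' is progressive on an accomplishment; it does not entail the completed 'photographed'.

(b), (c), (d)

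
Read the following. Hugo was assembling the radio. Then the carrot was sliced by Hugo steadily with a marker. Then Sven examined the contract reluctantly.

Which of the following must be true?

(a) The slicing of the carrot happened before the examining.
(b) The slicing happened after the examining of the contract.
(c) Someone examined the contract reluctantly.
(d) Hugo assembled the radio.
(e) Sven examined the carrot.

(a) Entailed — the narrative places the slicing before the examining.
(b) Not entailed — the narrative places the slicing before the examining, not after.
(c) Entailed — generalizing the agent leaves a sub-description the original still satisfies.
(d) Not entailed — 'was assembling' is progressive on an accomplishment; it does not entail the completed 'assembled'.
(e) Not entailed — Sven examined the contract, not the carrot; the carrot belongs to the slicing event.

(a), (c)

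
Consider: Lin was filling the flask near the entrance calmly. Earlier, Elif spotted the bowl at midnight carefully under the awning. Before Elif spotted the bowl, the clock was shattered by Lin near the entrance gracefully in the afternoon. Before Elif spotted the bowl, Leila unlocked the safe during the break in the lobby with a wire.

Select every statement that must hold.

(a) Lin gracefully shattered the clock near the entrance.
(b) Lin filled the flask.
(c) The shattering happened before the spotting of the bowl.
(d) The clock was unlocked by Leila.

(a) Entailed — dropping 'in the afternoon' leaves a sub-description the original still satisfies.
(b) Not entailed — 'was filling' is progressive on an accomplishment; it does not entail the completed 'filled'.
(c) Entailed — the narrative places the shattering before the spotting.
(d) Not entailed — Leila unlocked the safe, not the clock; the clock belongs to the shattering event.

(a), (c)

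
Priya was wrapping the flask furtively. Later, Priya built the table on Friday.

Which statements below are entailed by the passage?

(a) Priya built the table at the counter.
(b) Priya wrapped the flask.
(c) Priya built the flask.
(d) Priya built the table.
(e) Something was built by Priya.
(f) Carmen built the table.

(a) Not entailed — 'at the counter' adds information not in the original event.
(b) Not entailed — 'was wrapping' is progressive on an accomplishment; it does not entail the completed 'wrapped'.
(c) Not entailed — Priya built the table, not the flask; the flask belongs to the wrapping event.
(d) Entailed — the original entails any weakening of itself; this just drops 'on Friday'.
(e) Entailed — dropping 'on Friday' and generalizing the patient leaves a sub-description the original still satisfies.
(f) Not entailed — the passage has Priya building the table, not Carmen.

(d), (e)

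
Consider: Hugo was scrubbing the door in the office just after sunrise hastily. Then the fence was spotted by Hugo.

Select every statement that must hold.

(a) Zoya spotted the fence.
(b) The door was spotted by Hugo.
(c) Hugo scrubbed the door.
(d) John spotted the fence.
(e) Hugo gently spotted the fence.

(c)

(a) Not entailed — the passage has Hugo spotting the fence, not Zoya.
(b) Not entailed — Hugo spotted the fence, not the door; the door belongs to the scrubbing event.
(c) Entailed — 'scrub' is an activity; 'was scrubbing' entails that some scrubbing happened, so 'scrubbed' holds.
(d) Not entailed — the passage has Hugo spotting the fence, not John.
(e) Not entailed — 'gently' adds information not in the original event.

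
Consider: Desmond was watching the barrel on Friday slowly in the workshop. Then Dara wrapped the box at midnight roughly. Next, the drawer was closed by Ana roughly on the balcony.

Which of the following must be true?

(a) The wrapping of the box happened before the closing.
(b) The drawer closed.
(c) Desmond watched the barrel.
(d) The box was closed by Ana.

(a), (b), (c)

(a) Entailed — the narrative places the wrapping before the closing.
(b) Entailed — 'Ana closed the drawer' is causative; it entails the inchoative 'the drawer closed'.
(c) Entailed — 'watch' is an activity; 'was watching' entails that some watching happened, so 'watched' holds.
(d) Not entailed — Ana closed the drawer, not the box; the box belongs to the wrapping event.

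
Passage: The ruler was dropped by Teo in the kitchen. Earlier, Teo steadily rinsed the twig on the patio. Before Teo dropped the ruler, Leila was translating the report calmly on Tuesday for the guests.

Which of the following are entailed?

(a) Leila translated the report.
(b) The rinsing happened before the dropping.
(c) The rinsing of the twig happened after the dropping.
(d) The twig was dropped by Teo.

(a) Not entailed — 'was translating' is progressive on an accomplishment; it does not entail the completed 'translated'.
(b) Entailed — the narrative places the rinsing before the dropping.
(c) Not entailed — the narrative places the rinsing before the dropping, not after.
(d) Not entailed — Teo dropped the ruler, not the twig; the twig belongs to the rinsing event.

(b)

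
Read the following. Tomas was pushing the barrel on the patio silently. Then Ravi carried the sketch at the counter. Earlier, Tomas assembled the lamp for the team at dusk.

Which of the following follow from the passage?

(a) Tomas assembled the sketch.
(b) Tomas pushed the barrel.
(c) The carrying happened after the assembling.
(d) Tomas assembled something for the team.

(a) Not entailed — Tomas assembled the lamp, not the sketch; the sketch belongs to the carrying event.
(b) Entailed — 'push' is an activity; 'was pushing' entails that some pushing happened, so 'pushed' holds.
(c) Entailed — the narrative places the assembling before the carrying.
(d) Entailed — this follows by dropping conjuncts from the assembling event's description.

(b), (c), (d)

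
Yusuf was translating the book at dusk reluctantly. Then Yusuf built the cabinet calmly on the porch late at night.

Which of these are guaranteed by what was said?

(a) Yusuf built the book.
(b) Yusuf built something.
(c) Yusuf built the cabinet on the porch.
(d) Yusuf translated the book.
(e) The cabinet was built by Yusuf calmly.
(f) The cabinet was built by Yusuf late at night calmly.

(a) Not entailed — Yusuf built the cabinet, not the book; the book belongs to the translating event.
(b) Entailed — dropping 'late at night', 'on the porch', 'calmly' and generalizing the patient leaves a sub-description the original still satisfies.
(c) Entailed — the original entails any weakening of itself; this just drops 'late at night', 'calmly'.
(d) Not entailed — 'was translating' is progressive on an accomplishment; it does not entail the completed 'translated'.
(e) Entailed — every conjunct here is already in the original building event.
(f) Entailed — every conjunct here is already in the original building event.

(b), (c), (e), (f)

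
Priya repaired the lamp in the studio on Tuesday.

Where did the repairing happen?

in the studio

'in the studio' marks the location of the repairing event.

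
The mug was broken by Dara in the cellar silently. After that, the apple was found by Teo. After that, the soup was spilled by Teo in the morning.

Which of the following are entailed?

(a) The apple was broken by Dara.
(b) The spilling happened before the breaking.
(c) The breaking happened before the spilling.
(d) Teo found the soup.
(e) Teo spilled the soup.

(a) Not entailed — Dara broke the mug, not the apple; the apple belongs to the finding event.
(b) Not entailed — the narrative places the breaking before the spilling, not after.
(c) Entailed — the narrative places the breaking before the spilling.
(d) Not entailed — Teo found the apple, not the soup; the soup belongs to the spilling event.
(e) Entailed — the original entails any weakening of itself; this just drops 'in the morning'.

(c), (e)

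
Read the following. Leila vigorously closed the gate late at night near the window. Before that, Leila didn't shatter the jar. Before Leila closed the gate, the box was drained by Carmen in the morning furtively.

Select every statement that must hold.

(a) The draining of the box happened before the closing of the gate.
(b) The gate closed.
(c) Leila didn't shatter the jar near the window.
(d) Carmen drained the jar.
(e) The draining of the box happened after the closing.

(a) Entailed — the narrative places the draining before the closing.
(b) Entailed — 'Leila closed the gate' is causative; it entails the inchoative 'the gate closed'.
(c) Entailed — under negation, adding a further restriction is entailed: if no such shattering event occurred, none occurred near the window either.
(d) Not entailed — Carmen drained the box, not the jar; the jar belongs to the shattering event.
(e) Not entailed — the narrative places the draining before the closing, not after.

(a), (b), (c)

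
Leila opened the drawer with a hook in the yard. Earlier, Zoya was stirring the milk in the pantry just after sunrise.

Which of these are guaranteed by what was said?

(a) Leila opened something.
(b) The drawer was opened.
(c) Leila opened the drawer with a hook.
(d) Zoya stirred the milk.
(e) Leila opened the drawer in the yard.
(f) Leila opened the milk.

(a), (b), (c), (d), (e)

(a) Entailed — this follows by dropping conjuncts from the opening event's description.
(b) Entailed — every conjunct here is already in the original opening event.
(c) Entailed — every conjunct here is already in the original opening event.
(d) Entailed — 'stir' is an activity; 'was stirring' entails that some stirring happened, so 'stirred' holds.
(e) Entailed — this follows by dropping conjuncts from the opening event's description.
(f) Not entailed — Leila opened the drawer, not the milk; the milk belongs to the stirring event.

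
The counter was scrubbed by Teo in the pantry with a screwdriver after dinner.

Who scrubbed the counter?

Teo

'Teo' marks the agent of the scrubbing event.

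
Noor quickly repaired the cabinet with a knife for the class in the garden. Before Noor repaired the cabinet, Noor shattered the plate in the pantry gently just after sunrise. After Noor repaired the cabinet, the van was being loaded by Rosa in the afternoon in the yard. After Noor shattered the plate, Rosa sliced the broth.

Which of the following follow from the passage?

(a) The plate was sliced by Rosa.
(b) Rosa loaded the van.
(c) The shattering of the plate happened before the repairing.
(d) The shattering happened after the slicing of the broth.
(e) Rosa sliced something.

(c), (e)

(a) Not entailed — Rosa sliced the broth, not the plate; the plate belongs to the shattering event.
(b) Not entailed — 'was loading' is progressive on an accomplishment; it does not entail the completed 'loaded'.
(c) Entailed — the narrative places the shattering before the repairing.
(d) Not entailed — the narrative places the shattering before the slicing, not after.
(e) Entailed — generalizing the patient leaves a sub-description the original still satisfies.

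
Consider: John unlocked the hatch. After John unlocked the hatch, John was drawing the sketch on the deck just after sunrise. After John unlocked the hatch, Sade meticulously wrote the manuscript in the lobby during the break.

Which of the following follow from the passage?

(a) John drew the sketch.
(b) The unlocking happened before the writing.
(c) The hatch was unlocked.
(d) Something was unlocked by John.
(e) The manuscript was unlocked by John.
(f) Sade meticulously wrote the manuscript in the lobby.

(b), (c), (d), (f)

(a) Not entailed — 'was drawing' is progressive on an accomplishment; it does not entail the completed 'drew'.
(b) Entailed — the narrative places the unlocking before the writing.
(c) Entailed — generalizing the agent leaves a sub-description the original still satisfies.
(d) Entailed — this follows by dropping conjuncts from the unlocking event's description.
(e) Not entailed — John unlocked the hatch, not the manuscript; the manuscript belongs to the writing event.
(f) Entailed — dropping 'during the break' leaves a sub-description the original still satisfies.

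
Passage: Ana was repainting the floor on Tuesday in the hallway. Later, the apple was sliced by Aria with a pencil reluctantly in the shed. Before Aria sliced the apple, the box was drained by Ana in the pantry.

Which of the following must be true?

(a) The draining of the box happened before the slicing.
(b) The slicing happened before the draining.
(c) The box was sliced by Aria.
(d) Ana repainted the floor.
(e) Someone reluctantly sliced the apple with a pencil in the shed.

(a), (e)

(a) Entailed — the narrative places the draining before the slicing.
(b) Not entailed — the narrative places the draining before the slicing, not after.
(c) Not entailed — Aria sliced the apple, not the box; the box belongs to the draining event.
(d) Not entailed — 'was repainting' is progressive on an accomplishment; it does not entail the completed 'repainted'.
(e) Entailed — the original entails any weakening of itself; this just generalizes the agent.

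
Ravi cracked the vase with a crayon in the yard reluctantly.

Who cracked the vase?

'Ravi' marks the agent of the cracking event.

Ravi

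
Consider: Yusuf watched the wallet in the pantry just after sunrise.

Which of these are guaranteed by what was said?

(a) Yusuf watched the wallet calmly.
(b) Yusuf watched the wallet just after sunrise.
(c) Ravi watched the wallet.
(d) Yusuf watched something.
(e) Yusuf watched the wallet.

(a) Not entailed — 'calmly' adds information not in the original event.
(b) Entailed — the original entails any weakening of itself; this just drops 'in the pantry'.
(c) Not entailed — the passage has Yusuf watching the wallet, not Ravi.
(d) Entailed — this follows by dropping conjuncts from the watching event's description.
(e) Entailed — this follows by dropping conjuncts from the watching event's description.

(b), (d), (e)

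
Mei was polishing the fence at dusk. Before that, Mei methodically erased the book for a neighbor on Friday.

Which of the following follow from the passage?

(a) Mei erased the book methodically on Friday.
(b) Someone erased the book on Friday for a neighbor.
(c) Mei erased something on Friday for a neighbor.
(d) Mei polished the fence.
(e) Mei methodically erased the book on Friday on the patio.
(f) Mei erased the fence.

(a) Entailed — this follows by dropping conjuncts from the erasing event's description.
(b) Entailed — dropping 'methodically' and generalizing the agent leaves a sub-description the original still satisfies.
(c) Entailed — this follows by dropping conjuncts from the erasing event's description.
(d) Entailed — 'polish' is an activity; 'was polishing' entails that some polishing happened, so 'polished' holds.
(e) Not entailed — 'on the patio' adds information not in the original event.
(f) Not entailed — Mei erased the book, not the fence; the fence belongs to the polishing event.

(a), (b), (c), (d)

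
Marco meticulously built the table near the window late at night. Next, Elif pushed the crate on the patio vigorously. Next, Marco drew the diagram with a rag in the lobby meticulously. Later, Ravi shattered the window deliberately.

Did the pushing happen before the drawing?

The narrative orders the pushing before the drawing.

yes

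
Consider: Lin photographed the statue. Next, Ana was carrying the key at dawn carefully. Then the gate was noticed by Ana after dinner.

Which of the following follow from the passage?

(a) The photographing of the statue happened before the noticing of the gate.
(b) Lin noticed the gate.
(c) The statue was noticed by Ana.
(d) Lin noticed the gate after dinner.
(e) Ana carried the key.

(a), (e)

(a) Entailed — the narrative places the photographing before the noticing.
(b) Not entailed — the passage has Ana noticing the gate, not Lin.
(c) Not entailed — Ana noticed the gate, not the statue; the statue belongs to the photographing event.
(d) Not entailed — the passage has Ana noticing the gate, not Lin.
(e) Entailed — 'carry' is an activity; 'was carrying' entails that some carrying happened, so 'carried' holds.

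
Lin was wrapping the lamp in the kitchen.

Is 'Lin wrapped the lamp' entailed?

no

'was wrapping' is progressive; for an accomplishment like 'wrap the lamp', it doesn't entail completion.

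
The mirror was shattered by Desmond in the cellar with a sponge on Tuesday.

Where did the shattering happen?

'in the cellar' marks the location of the shattering event.

in the cellar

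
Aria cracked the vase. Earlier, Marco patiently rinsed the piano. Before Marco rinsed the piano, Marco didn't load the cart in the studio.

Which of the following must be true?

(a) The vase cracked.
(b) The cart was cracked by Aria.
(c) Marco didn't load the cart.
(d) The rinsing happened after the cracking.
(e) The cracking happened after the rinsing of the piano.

(a) Entailed — 'Aria cracked the vase' is causative; it entails the inchoative 'the vase cracked'.
(b) Not entailed — Aria cracked the vase, not the cart; the cart belongs to the loading event.
(c) Not entailed — dropping 'in the studio' under negation is not valid — the original leaves open that Marco loaded the cart some other way.
(d) Not entailed — the narrative places the rinsing before the cracking, not after.
(e) Entailed — the narrative places the rinsing before the cracking.

(a), (e)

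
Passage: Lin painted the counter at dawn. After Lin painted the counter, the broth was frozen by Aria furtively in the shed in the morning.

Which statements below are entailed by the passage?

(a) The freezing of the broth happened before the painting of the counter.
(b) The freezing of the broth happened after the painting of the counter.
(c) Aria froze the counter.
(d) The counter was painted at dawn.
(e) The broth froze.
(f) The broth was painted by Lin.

(b), (d), (e)

(a) Not entailed — the narrative places the painting before the freezing, not after.
(b) Entailed — the narrative places the painting before the freezing.
(c) Not entailed — Aria froze the broth, not the counter; the counter belongs to the painting event.
(d) Entailed — every conjunct here is already in the original painting event.
(e) Entailed — 'Aria froze the broth' is causative; it entails the inchoative 'the broth froze'.
(f) Not entailed — Lin painted the counter, not the broth; the broth belongs to the freezing event.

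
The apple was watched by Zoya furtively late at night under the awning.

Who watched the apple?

'Zoya' marks the agent of the watching event.

Zoya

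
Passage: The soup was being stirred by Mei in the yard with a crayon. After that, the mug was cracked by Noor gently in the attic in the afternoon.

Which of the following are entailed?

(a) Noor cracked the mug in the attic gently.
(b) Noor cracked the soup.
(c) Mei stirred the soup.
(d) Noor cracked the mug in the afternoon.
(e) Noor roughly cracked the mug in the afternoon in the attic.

(a), (c), (d)

(a) Entailed — dropping 'in the afternoon' leaves a sub-description the original still satisfies.
(b) Not entailed — Noor cracked the mug, not the soup; the soup belongs to the stirring event.
(c) Entailed — 'stir' is an activity; 'was stirring' entails that some stirring happened, so 'stirred' holds.
(d) Entailed — the original entails any weakening of itself; this just drops 'gently', 'in the attic'.
(e) Not entailed — 'roughly' adds a manner not in (and inconsistent with) the original.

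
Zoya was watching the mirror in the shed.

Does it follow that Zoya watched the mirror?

'watch' is atelic; if Zoya was watching the mirror, then Zoya watched the mirror (for some time).

yes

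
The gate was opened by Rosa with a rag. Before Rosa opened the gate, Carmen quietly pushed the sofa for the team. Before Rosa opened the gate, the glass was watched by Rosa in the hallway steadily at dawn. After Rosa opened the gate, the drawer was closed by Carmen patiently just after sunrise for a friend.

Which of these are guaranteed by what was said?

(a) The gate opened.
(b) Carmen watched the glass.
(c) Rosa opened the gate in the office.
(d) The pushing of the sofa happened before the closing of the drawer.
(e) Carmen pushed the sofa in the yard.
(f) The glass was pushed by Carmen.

(a) Entailed — 'Rosa opened the gate' is causative; it entails the inchoative 'the gate opened'.
(b) Not entailed — the passage has Rosa watching the glass, not Carmen.
(c) Not entailed — 'in the office' adds information not in the original event.
(d) Entailed — the narrative places the pushing before the closing.
(e) Not entailed — 'in the yard' adds information not in the original event.
(f) Not entailed — Carmen pushed the sofa, not the glass; the glass belongs to the watching event.

(a), (d)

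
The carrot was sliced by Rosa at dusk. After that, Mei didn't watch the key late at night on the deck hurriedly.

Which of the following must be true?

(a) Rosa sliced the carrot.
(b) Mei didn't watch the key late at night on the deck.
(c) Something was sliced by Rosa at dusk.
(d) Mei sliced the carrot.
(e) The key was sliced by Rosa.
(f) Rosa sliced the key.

(a), (c)

(a) Entailed — the original entails any weakening of itself; this just drops 'at dusk'.
(b) Not entailed — dropping 'hurriedly' under negation is not valid — the original leaves open that Mei watched the key some other way.
(c) Entailed — this follows by dropping conjuncts from the slicing event's description.
(d) Not entailed — the passage has Rosa slicing the carrot, not Mei.
(e) Not entailed — Rosa sliced the carrot, not the key; the key belongs to the watching event.
(f) Not entailed — Rosa sliced the carrot, not the key; the key belongs to the watching event.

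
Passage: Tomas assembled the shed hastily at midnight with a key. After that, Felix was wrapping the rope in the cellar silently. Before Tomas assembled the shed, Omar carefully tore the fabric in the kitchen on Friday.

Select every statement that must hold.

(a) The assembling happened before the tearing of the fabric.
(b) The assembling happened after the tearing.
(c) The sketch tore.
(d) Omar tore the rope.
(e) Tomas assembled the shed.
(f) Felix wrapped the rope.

(b), (e)

(a) Not entailed — the narrative places the tearing before the assembling, not after.
(b) Entailed — the narrative places the tearing before the assembling.
(c) Not entailed — the fabric is what tore, not the sketch.
(d) Not entailed — Omar tore the fabric, not the rope; the rope belongs to the wrapping event.
(e) Entailed — this follows by dropping conjuncts from the assembling event's description.
(f) Not entailed — 'was wrapping' is progressive on an accomplishment; it does not entail the completed 'wrapped'.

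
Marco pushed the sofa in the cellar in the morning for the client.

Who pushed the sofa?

'Marco' marks the agent of the pushing event.

Marco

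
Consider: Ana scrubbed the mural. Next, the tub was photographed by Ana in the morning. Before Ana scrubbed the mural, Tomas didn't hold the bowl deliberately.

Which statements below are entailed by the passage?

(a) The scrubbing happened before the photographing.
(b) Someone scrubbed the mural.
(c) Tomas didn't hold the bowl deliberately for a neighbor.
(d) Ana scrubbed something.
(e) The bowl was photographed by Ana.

(a), (b), (c), (d)

(a) Entailed — the narrative places the scrubbing before the photographing.
(b) Entailed — every conjunct here is already in the original scrubbing event.
(c) Entailed — under negation, adding a further restriction is entailed: if no such holding event occurred, none occurred for a neighbor either.
(d) Entailed — this follows by dropping conjuncts from the scrubbing event's description.
(e) Not entailed — Ana photographed the tub, not the bowl; the bowl belongs to the holding event.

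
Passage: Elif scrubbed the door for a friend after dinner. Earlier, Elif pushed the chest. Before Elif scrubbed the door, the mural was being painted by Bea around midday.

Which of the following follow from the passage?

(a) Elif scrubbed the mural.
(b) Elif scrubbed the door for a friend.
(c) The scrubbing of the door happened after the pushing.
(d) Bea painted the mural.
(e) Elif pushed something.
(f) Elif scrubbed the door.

(a) Not entailed — Elif scrubbed the door, not the mural; the mural belongs to the painting event.
(b) Entailed — this follows by dropping conjuncts from the scrubbing event's description.
(c) Entailed — the narrative places the pushing before the scrubbing.
(d) Not entailed — 'was painting' is progressive on an accomplishment; it does not entail the completed 'painted'.
(e) Entailed — this follows by dropping conjuncts from the pushing event's description.
(f) Entailed — this follows by dropping conjuncts from the scrubbing event's description.

(b), (c), (e), (f)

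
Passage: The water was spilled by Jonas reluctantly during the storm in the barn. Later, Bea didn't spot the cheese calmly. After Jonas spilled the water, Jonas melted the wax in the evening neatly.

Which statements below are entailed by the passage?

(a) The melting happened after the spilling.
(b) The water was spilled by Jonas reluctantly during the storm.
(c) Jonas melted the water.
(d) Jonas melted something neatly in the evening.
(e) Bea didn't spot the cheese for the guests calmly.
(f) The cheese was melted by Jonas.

(a) Entailed — the narrative places the spilling before the melting.
(b) Entailed — the original entails any weakening of itself; this just drops 'in the barn'.
(c) Not entailed — Jonas melted the wax, not the water; the water belongs to the spilling event.
(d) Entailed — every conjunct here is already in the original melting event.
(e) Entailed — under negation, adding a further restriction is entailed: if no such spotting event occurred, none occurred for the guests either.
(f) Not entailed — Jonas melted the wax, not the cheese; the cheese belongs to the spotting event.

(a), (b), (d), (e)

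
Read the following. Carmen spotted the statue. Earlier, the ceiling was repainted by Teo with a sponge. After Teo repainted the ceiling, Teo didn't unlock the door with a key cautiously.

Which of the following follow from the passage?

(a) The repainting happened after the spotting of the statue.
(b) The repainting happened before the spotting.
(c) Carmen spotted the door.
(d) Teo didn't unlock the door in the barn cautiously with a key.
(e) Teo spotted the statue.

(b), (d)

(a) Not entailed — the narrative places the repainting before the spotting, not after.
(b) Entailed — the narrative places the repainting before the spotting.
(c) Not entailed — Carmen spotted the statue, not the door; the door belongs to the unlocking event.
(d) Entailed — under negation, adding a further restriction is entailed: if no such unlocking event occurred, none occurred in the barn either.
(e) Not entailed — the passage has Carmen spotting the statue, not Teo.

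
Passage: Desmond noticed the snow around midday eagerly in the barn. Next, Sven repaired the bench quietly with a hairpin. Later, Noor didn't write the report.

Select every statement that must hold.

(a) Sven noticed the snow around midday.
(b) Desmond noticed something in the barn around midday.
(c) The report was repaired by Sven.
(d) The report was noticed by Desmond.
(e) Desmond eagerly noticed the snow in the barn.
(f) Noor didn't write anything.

(b), (e)

(a) Not entailed — the passage has Desmond noticing the snow, not Sven.
(b) Entailed — the original entails any weakening of itself; this just drops 'eagerly' and generalizes the patient.
(c) Not entailed — Sven repaired the bench, not the report; the report belongs to the writing event.
(d) Not entailed — Desmond noticed the snow, not the report; the report belongs to the writing event.
(e) Entailed — every conjunct here is already in the original noticing event.
(f) Not entailed — the original only denies this specific event; Noor may have written something else.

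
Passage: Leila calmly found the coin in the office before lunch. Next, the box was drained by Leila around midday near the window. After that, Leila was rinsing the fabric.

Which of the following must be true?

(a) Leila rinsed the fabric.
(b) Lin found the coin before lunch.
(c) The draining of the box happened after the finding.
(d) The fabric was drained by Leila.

(a) Entailed — 'rinse' is an activity; 'was rinsing' entails that some rinsing happened, so 'rinsed' holds.
(b) Not entailed — the passage has Leila finding the coin, not Lin.
(c) Entailed — the narrative places the finding before the draining.
(d) Not entailed — Leila drained the box, not the fabric; the fabric belongs to the rinsing event.

(a), (c)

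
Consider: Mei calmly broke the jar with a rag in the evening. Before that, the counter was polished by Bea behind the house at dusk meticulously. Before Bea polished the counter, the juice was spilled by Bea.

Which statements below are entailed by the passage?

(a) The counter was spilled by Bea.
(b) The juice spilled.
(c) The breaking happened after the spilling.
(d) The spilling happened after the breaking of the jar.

(b), (c)

(a) Not entailed — Bea spilled the juice, not the counter; the counter belongs to the polishing event.
(b) Entailed — 'Bea spilled the juice' is causative; it entails the inchoative 'the juice spilled'.
(c) Entailed — the narrative places the spilling before the breaking.
(d) Not entailed — the narrative places the spilling before the breaking, not after.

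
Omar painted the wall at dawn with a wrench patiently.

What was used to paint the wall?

'with a wrench' marks the instrument of the painting event.

a wrench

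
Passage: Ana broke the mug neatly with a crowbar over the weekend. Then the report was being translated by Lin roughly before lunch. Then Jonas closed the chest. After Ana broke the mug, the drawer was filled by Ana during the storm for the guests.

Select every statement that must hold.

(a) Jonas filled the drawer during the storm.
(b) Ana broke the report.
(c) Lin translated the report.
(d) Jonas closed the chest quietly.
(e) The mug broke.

(e)

(a) Not entailed — the passage has Ana filling the drawer, not Jonas.
(b) Not entailed — Ana broke the mug, not the report; the report belongs to the translating event.
(c) Not entailed — 'was translating' is progressive on an accomplishment; it does not entail the completed 'translated'.
(d) Not entailed — 'quietly' adds information not in the original event.
(e) Entailed — 'Ana broke the mug' is causative; it entails the inchoative 'the mug broke'.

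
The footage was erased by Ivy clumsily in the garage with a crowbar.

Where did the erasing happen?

in the garage

'in the garage' marks the location of the erasing event.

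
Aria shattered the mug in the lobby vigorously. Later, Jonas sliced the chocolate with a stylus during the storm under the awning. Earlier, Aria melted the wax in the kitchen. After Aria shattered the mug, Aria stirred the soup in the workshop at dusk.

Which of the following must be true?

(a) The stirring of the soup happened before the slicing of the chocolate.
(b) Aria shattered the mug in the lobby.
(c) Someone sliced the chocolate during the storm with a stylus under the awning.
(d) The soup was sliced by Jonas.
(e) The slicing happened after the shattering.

(a) Not entailed — the narrative doesn't order the stirring relative to the slicing.
(b) Entailed — this follows by dropping conjuncts from the shattering event's description.
(c) Entailed — the original entails any weakening of itself; this just generalizes the agent.
(d) Not entailed — Jonas sliced the chocolate, not the soup; the soup belongs to the stirring event.
(e) Entailed — the narrative places the shattering before the slicing.

(b), (c), (e)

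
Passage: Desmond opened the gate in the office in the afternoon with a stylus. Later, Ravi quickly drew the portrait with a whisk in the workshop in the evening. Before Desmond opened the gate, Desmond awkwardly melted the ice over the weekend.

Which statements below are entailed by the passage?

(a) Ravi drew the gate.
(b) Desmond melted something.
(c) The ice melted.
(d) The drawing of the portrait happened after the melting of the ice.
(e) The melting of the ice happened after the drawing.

(a) Not entailed — Ravi drew the portrait, not the gate; the gate belongs to the opening event.
(b) Entailed — this follows by dropping conjuncts from the melting event's description.
(c) Entailed — 'Desmond melted the ice' is causative; it entails the inchoative 'the ice melted'.
(d) Entailed — the narrative places the melting before the drawing.
(e) Not entailed — the narrative places the melting before the drawing, not after.

(b), (c), (d)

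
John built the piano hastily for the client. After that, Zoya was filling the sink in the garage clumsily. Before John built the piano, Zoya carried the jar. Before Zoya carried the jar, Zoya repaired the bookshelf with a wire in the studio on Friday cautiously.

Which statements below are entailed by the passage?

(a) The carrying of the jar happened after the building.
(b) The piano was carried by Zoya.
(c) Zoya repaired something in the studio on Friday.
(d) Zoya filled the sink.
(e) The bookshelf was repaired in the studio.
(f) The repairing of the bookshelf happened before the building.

(c), (e), (f)

(a) Not entailed — the narrative places the carrying before the building, not after.
(b) Not entailed — Zoya carried the jar, not the piano; the piano belongs to the building event.
(c) Entailed — every conjunct here is already in the original repairing event.
(d) Not entailed — 'was filling' is progressive on an accomplishment; it does not entail the completed 'filled'.
(e) Entailed — this follows by dropping conjuncts from the repairing event's description.
(f) Entailed — the narrative places the repairing before the building.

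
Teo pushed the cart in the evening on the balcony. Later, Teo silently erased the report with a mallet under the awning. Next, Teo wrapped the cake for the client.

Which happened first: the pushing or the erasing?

The connectives place the pushing before the erasing.

the pushing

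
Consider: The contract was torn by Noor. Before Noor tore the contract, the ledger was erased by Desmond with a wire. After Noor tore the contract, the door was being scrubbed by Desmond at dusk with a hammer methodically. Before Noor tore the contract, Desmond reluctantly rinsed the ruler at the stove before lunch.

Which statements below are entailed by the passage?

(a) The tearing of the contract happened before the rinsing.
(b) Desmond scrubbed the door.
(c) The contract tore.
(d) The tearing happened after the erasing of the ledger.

(a) Not entailed — the narrative places the rinsing before the tearing, not after.
(b) Entailed — 'scrub' is an activity; 'was scrubbing' entails that some scrubbing happened, so 'scrubbed' holds.
(c) Entailed — 'Noor tore the contract' is causative; it entails the inchoative 'the contract tore'.
(d) Entailed — the narrative places the erasing before the tearing.

(b), (c), (d)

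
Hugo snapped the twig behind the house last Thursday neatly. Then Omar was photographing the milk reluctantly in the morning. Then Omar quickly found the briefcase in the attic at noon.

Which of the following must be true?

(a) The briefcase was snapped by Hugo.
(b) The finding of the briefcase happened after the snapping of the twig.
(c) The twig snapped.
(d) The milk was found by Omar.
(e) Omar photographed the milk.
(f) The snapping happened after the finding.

(b), (c)

(a) Not entailed — Hugo snapped the twig, not the briefcase; the briefcase belongs to the finding event.
(b) Entailed — the narrative places the snapping before the finding.
(c) Entailed — 'Hugo snapped the twig' is causative; it entails the inchoative 'the twig snapped'.
(d) Not entailed — Omar found the briefcase, not the milk; the milk belongs to the photographing event.
(e) Not entailed — 'was photographing' is progressive on an accomplishment; it does not entail the completed 'photographed'.
(f) Not entailed — the narrative places the snapping before the finding, not after.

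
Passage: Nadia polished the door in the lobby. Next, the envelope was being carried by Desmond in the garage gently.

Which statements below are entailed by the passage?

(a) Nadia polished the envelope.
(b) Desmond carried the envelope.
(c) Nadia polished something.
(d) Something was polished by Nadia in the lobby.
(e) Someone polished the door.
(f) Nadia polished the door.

(a) Not entailed — Nadia polished the door, not the envelope; the envelope belongs to the carrying event.
(b) Entailed — 'carry' is an activity; 'was carrying' entails that some carrying happened, so 'carried' holds.
(c) Entailed — dropping 'in the lobby' and generalizing the patient leaves a sub-description the original still satisfies.
(d) Entailed — generalizing the patient leaves a sub-description the original still satisfies.
(e) Entailed — this follows by dropping conjuncts from the polishing event's description.
(f) Entailed — the original entails any weakening of itself; this just drops 'in the lobby'.

(b), (c), (d), (e), (f)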